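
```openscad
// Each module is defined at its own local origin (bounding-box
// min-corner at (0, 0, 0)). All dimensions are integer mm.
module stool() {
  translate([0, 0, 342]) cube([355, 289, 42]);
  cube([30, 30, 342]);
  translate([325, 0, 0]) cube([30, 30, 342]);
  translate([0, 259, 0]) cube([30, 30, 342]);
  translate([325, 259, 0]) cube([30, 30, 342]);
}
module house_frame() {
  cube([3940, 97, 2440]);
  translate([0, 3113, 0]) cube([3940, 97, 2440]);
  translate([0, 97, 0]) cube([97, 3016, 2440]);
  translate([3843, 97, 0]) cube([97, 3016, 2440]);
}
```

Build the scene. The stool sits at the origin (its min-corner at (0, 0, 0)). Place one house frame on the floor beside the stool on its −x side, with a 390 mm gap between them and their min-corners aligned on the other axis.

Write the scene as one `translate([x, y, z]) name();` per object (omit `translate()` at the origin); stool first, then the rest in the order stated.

stool();
translate([-4330, 0, 0]) house_frame();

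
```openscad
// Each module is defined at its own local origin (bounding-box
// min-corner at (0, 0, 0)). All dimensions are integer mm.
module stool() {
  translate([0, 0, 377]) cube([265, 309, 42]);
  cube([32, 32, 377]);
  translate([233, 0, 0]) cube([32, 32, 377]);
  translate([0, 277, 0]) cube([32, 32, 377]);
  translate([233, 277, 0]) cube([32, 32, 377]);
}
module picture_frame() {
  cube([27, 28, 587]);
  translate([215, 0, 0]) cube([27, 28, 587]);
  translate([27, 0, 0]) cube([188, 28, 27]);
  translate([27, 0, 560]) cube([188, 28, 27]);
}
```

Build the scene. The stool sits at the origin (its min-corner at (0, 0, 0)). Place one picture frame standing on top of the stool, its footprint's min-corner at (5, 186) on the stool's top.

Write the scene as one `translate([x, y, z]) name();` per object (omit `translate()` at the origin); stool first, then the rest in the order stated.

stool();
translate([5, 186, 419]) picture_frame();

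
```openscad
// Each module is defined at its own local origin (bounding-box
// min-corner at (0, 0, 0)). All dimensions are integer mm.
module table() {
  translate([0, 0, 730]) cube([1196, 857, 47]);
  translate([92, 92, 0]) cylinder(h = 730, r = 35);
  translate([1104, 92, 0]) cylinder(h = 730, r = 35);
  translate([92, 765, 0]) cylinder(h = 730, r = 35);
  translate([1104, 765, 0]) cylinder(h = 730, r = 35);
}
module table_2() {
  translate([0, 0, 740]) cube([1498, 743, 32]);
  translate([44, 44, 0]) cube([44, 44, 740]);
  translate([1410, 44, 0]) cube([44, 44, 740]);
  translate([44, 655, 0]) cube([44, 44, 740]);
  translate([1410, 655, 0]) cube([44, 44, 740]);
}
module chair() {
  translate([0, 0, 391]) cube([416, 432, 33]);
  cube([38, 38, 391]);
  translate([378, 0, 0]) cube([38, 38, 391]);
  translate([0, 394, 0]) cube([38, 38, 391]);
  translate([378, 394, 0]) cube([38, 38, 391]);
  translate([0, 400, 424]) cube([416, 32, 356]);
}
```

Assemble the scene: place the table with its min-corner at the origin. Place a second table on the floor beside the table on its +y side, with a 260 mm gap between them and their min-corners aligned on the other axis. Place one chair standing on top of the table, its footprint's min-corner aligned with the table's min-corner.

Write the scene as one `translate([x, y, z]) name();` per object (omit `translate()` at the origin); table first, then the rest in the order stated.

table();
translate([0, 1117, 0]) table_2();
translate([0, 0, 777]) chair();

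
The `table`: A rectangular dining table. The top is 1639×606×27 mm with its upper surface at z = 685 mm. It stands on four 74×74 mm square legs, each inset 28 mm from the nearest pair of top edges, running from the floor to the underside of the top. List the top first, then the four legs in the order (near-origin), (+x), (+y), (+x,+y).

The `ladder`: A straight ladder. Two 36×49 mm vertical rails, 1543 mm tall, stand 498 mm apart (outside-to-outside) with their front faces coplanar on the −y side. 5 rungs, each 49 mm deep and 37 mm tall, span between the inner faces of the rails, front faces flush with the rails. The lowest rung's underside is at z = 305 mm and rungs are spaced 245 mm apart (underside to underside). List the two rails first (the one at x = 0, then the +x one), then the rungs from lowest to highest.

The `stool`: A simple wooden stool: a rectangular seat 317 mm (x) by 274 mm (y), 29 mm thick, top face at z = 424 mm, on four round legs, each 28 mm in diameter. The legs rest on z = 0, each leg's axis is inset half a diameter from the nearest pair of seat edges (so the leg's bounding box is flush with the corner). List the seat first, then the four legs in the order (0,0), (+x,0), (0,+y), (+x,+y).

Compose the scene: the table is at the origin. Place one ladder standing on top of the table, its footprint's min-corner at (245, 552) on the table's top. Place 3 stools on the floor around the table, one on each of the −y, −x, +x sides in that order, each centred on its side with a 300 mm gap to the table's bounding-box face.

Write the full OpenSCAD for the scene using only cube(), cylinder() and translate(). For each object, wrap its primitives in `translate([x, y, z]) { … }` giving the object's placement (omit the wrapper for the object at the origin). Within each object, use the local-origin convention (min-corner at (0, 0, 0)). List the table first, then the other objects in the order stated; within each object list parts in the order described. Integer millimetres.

translate([0, 0, 658]) cube([1639, 606, 27]);
translate([28, 28, 0]) cube([74, 74, 658]);
translate([1537, 28, 0]) cube([74, 74, 658]);
translate([28, 504, 0]) cube([74, 74, 658]);
translate([1537, 504, 0]) cube([74, 74, 658]);
translate([245, 552, 685]) {
  cube([36, 49, 1543]);
  translate([462, 0, 0]) cube([36, 49, 1543]);
  translate([36, 0, 305]) cube([426, 49, 37]);
  translate([36, 0, 550]) cube([426, 49, 37]);
  translate([36, 0, 795]) cube([426, 49, 37]);
  translate([36, 0, 1040]) cube([426, 49, 37]);
  translate([36, 0, 1285]) cube([426, 49, 37]);
}
translate([661, -574, 0]) {
  translate([0, 0, 395]) cube([317, 274, 29]);
  translate([14, 14, 0]) cylinder(h = 395, r = 14);
  translate([303, 14, 0]) cylinder(h = 395, r = 14);
  translate([14, 260, 0]) cylinder(h = 395, r = 14);
  translate([303, 260, 0]) cylinder(h = 395, r = 14);
}
translate([-617, 166, 0]) {
  translate([0, 0, 395]) cube([317, 274, 29]);
  translate([14, 14, 0]) cylinder(h = 395, r = 14);
  translate([303, 14, 0]) cylinder(h = 395, r = 14);
  translate([14, 260, 0]) cylinder(h = 395, r = 14);
  translate([303, 260, 0]) cylinder(h = 395, r = 14);
}
translate([1939, 166, 0]) {
  translate([0, 0, 395]) cube([317, 274, 29]);
  translate([14, 14, 0]) cylinder(h = 395, r = 14);
  translate([303, 14, 0]) cylinder(h = 395, r = 14);
  translate([14, 260, 0]) cylinder(h = 395, r = 14);
  translate([303, 260, 0]) cylinder(h = 395, r = 14);
}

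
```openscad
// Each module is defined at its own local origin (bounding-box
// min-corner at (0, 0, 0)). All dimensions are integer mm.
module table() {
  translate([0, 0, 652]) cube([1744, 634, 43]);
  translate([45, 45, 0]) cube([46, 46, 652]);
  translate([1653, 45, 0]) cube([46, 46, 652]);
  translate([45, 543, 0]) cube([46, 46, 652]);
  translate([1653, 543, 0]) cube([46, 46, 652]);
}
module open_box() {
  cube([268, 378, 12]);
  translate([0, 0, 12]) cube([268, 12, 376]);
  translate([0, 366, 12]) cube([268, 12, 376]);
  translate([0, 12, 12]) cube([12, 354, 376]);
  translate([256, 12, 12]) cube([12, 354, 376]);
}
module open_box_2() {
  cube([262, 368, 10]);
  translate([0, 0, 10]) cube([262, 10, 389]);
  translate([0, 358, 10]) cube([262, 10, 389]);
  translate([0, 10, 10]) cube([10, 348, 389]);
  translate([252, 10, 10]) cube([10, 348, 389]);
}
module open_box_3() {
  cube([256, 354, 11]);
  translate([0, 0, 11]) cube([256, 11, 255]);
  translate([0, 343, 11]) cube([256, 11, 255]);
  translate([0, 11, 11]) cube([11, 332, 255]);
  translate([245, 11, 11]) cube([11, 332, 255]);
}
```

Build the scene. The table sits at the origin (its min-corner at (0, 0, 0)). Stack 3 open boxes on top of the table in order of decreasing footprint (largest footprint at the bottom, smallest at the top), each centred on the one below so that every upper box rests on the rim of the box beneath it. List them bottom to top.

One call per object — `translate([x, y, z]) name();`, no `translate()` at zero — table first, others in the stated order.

table();
translate([738, 128, 695]) open_box();
translate([741, 133, 1083]) open_box_2();
translate([744, 140, 1482]) open_box_3();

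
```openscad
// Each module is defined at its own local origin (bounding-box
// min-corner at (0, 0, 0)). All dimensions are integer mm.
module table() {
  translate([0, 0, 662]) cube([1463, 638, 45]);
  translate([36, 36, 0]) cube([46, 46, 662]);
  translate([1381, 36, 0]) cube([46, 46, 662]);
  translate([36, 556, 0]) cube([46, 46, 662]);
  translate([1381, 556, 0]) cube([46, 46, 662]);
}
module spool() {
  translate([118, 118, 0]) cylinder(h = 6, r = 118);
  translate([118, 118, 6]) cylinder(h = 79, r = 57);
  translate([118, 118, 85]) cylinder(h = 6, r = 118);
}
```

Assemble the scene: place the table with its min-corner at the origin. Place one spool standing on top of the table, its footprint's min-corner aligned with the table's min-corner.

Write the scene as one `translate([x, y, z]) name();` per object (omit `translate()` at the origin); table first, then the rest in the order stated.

table();
translate([0, 0, 707]) spool();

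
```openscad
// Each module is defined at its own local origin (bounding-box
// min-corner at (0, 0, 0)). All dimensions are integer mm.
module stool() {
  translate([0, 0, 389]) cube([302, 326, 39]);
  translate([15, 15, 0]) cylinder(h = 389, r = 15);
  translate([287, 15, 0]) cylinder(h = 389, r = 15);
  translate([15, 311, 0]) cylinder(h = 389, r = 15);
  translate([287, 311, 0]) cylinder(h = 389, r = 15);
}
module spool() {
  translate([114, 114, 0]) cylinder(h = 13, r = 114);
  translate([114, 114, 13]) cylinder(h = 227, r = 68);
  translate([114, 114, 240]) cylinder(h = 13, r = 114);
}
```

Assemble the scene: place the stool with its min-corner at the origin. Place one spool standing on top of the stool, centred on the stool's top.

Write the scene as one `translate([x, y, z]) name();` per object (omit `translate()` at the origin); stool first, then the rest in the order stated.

stool();
translate([37, 49, 428]) spool();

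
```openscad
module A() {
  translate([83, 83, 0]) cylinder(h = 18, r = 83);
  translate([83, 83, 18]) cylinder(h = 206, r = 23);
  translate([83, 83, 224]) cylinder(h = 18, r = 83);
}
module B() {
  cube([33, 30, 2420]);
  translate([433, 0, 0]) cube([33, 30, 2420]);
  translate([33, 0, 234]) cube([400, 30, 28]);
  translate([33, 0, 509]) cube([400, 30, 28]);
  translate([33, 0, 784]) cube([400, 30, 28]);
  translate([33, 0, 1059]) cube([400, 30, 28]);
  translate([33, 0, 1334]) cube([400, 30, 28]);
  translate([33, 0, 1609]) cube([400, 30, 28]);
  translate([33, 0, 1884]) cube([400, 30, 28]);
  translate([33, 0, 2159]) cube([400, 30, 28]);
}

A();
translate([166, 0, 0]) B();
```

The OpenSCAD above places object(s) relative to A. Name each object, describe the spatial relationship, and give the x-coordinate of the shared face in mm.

The spool's +x face and the ladder's −x face are both at x = 166 mm.

A is a spool. B is a ladder. The ladder is against the spool's +x side, with their −y faces flush. The x-coordinate of the shared face is 166 mm.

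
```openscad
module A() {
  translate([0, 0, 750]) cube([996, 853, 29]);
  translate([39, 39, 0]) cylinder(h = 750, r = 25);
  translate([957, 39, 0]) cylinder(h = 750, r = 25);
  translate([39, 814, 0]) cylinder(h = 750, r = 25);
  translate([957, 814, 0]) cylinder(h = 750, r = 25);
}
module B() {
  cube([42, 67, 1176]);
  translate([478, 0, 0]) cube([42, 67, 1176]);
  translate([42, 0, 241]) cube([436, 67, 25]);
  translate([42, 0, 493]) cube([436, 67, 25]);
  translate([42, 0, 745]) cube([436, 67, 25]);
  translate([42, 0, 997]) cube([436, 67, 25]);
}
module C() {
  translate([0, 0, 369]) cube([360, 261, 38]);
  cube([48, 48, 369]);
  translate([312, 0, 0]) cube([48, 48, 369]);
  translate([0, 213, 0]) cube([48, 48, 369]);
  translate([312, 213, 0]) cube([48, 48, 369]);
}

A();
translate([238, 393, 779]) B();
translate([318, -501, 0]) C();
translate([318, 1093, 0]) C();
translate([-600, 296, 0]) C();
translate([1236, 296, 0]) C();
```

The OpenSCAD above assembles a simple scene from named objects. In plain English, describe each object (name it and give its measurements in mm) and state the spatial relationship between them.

A is a table with a 996×853 mm rectangular top, 29 mm thick, top surface at z = 779 mm, supported by four round legs of 50 mm diameter, each leg's bounding box inset 14 mm from the nearest pair of top edges, running from the floor.

B is a wooden ladder with two side rails of 42×67 mm section and 1176 mm height, set 520 mm apart overall. Between them run 4 rectangular rungs (67 mm deep, 25 mm thick), front faces flush with the rails' −y face. The bottom of the first rung is 241 mm above the floor and each subsequent rung is 252 mm higher than the one below.

C is a four-legged stool. The seat is 360×261 mm, 38 mm thick, top at z = 407 mm. It stands on four square legs, each 48×48 mm in cross-section, from z = 0 to the seat underside, each flush with a corner of the seat.

The ladder is on top of the table, centred. Four stools sit around the table at the −y, +y, −x, +x sides.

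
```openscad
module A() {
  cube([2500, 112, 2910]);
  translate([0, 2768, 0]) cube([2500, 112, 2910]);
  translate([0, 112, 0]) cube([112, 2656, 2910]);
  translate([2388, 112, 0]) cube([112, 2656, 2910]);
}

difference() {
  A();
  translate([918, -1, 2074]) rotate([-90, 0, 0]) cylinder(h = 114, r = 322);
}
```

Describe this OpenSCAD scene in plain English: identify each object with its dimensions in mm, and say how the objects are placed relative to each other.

A is a box-shaped house frame (walls only): outside footprint 2500×2880 mm, wall height 2910 mm, wall thickness 112 mm. The two y-facing walls run the full x-width; the two x-facing walls fit between the inner faces of the y-facing walls.

The house frame has a circular hole of radius 322 mm through its front wall, centred at (x = 918, z = 2074).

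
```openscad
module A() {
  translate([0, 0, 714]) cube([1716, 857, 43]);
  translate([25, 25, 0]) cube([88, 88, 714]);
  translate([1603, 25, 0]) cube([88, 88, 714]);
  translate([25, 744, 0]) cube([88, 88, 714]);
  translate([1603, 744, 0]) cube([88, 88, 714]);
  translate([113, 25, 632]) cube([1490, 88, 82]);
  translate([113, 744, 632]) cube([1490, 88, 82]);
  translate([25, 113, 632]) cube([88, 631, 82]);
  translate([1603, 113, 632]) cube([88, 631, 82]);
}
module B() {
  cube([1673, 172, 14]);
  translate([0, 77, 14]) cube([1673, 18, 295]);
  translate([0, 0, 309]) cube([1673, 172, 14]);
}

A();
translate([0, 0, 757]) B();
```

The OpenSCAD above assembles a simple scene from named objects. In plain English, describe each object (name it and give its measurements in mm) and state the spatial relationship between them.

A is a table: top 1716 mm (x) × 857 mm (y), 43 mm thick, upper face at z = 757 mm, on four 88×88 mm square legs, each inset 25 mm from the nearest pair of top edges, running from z = 0 to the bottom of the top. Four apron rails, 88 mm thick and 82 mm tall, run between adjacent legs with their top edges flush with the underside of the top and their outer faces flush with the legs' outer faces.

B is an I-beam lying along x, 1673 mm long. Overall section height 323 mm. Two flanges 172 mm wide (y) and 14 mm thick, one on the floor and one at the top; a web 18 mm thick runs between them, centred on the flange width.

The I-beam is on top of the table.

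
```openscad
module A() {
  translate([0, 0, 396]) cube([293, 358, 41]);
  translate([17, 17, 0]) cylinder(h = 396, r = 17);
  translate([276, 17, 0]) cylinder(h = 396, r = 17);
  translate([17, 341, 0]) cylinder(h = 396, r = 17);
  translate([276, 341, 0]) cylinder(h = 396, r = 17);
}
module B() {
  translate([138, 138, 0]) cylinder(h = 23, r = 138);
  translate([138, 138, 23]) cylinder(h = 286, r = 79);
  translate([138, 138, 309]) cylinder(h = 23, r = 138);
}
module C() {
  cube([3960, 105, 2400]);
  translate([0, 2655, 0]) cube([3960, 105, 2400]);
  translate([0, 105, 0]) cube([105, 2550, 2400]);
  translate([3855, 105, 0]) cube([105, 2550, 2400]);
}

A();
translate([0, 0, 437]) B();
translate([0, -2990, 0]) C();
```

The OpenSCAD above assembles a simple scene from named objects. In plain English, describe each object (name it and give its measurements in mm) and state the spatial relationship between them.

A is a simple wooden stool: a rectangular seat 293 mm (x) by 358 mm (y), 41 mm thick, top face at z = 437 mm, on four round legs, each 34 mm in diameter. The legs rest on z = 0, each leg's axis is inset half a diameter from the nearest pair of seat edges (so the leg's bounding box is flush with the corner).

B is a spool: two coaxial disc flanges of radius 138 mm and thickness 23 mm, joined by a core cylinder of radius 79 mm and height 286 mm. The lower flange rests on z = 0 and the three cylinders share a vertical axis.

C is a box-shaped house frame (walls only): outside footprint 3960×2760 mm, wall height 2400 mm, wall thickness 105 mm. The two y-facing walls run the full x-width; the two x-facing walls fit between the inner faces of the y-facing walls.

The spool is on top of the stool. The house frame is on the floor beside the stool on its −y side.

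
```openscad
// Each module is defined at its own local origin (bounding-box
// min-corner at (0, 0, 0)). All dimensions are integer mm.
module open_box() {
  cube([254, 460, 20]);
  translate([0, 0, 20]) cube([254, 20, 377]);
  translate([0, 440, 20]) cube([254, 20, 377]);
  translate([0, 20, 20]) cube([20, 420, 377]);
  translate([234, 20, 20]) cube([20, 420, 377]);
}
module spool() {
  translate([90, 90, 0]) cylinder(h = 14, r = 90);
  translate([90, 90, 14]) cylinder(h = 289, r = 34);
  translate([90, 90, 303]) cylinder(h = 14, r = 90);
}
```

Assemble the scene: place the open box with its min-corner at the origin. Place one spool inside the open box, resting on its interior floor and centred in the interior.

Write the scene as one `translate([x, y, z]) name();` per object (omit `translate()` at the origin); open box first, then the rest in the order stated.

open_box();
translate([37, 140, 20]) spool();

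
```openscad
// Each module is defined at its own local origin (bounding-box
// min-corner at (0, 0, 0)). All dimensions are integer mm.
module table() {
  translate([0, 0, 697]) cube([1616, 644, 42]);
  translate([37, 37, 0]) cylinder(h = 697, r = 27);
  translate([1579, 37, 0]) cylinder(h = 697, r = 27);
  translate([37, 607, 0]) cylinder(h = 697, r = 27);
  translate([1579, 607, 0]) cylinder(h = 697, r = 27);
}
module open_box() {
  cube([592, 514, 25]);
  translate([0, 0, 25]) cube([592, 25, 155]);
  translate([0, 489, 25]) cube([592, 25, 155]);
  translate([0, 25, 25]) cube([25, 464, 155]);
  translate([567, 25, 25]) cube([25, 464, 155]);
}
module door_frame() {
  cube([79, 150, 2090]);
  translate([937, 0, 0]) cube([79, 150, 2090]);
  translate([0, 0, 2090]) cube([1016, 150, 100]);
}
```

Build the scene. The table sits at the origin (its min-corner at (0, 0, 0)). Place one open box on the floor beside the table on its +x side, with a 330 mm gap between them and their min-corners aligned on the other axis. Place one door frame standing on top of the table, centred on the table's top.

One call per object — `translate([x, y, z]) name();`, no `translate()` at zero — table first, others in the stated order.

table();
translate([1946, 0, 0]) open_box();
translate([300, 247, 739]) door_frame();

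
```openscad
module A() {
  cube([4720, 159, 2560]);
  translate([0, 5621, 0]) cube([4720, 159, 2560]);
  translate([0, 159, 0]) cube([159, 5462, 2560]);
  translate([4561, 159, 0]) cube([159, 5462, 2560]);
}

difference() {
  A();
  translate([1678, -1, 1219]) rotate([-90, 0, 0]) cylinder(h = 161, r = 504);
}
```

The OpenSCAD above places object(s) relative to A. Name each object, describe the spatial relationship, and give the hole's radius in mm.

The subtracted cylinder has r = 504 mm.

A is a house frame. The house frame has a circular hole through its front wall. The hole's radius is 504 mm.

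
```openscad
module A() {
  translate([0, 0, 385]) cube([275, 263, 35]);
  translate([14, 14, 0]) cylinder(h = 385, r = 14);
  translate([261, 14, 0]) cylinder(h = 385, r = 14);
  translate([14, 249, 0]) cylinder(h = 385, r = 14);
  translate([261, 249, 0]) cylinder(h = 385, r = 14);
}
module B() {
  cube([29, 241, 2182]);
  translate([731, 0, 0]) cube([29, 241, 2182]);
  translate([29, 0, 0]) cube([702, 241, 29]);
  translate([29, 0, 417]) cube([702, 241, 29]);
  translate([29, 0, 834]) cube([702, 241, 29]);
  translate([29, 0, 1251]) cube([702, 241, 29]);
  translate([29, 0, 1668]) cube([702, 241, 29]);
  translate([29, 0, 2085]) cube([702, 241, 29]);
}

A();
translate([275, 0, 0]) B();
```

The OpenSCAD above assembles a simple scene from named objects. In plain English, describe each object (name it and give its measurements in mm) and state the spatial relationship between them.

A is a four-legged stool. The seat is 275×263 mm, 35 mm thick, top at z = 420 mm. It stands on four round legs, each 28 mm in diameter, from z = 0 to the seat underside, each leg's axis is inset half a diameter from the nearest pair of seat edges (so the leg's bounding box is flush with the corner).

B is an open bookshelf. Two side panels, each 29 mm thick, 241 mm deep and 2182 mm tall, stand 760 mm apart (outside-to-outside). Between them sit 6 shelves, each 29 mm thick and 241 mm deep, spanning the full gap between the sides. The bottom shelf rests on the floor (its underside at z = 0) and the clear gap between one shelf's top and the next shelf's underside is 388 mm.

The bookshelf is against the stool's +x side, with their −y faces flush.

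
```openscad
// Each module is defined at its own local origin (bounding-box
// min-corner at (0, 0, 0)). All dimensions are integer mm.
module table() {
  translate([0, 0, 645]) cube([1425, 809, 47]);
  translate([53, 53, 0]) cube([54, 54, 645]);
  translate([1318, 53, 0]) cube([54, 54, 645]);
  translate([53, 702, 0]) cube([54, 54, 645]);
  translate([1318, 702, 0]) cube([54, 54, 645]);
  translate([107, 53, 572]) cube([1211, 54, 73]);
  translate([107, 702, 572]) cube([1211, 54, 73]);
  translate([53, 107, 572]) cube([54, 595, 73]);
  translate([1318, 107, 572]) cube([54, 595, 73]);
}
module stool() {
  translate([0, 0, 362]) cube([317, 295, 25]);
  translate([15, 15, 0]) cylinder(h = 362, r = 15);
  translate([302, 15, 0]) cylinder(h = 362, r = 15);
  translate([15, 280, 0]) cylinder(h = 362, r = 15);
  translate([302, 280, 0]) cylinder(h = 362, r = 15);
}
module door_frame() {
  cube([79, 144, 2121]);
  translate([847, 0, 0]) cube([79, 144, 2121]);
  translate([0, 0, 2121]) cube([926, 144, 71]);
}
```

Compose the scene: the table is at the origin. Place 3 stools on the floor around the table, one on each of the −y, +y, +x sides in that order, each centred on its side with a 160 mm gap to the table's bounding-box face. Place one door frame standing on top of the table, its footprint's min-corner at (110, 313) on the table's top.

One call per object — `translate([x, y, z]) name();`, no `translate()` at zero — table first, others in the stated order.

table();
translate([554, -455, 0]) stool();
translate([554, 969, 0]) stool();
translate([1585, 257, 0]) stool();
translate([110, 313, 692]) door_frame();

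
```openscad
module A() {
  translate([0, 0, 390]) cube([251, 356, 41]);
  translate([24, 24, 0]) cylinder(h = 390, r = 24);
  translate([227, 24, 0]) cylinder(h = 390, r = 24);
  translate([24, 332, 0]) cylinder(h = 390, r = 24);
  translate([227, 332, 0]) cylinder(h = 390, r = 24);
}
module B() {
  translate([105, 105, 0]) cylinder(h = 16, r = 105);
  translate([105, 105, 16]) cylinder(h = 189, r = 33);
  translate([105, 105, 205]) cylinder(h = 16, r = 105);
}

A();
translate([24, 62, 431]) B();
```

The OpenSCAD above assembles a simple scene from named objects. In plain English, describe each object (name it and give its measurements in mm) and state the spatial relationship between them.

A is a four-legged stool. The seat is a 251×356×41 mm slab whose top surface is at z = 431 mm; four round legs, each 48 mm in diameter, run from the floor (z = 0) to the underside of the seat, each leg's axis is inset half a diameter from the nearest pair of seat edges (so the leg's bounding box is flush with the corner).

B is a spool: two coaxial disc flanges of radius 105 mm and thickness 16 mm, joined by a core cylinder of radius 33 mm and height 189 mm. The lower flange rests on z = 0 and the three cylinders share a vertical axis.

The spool is on top of the stool.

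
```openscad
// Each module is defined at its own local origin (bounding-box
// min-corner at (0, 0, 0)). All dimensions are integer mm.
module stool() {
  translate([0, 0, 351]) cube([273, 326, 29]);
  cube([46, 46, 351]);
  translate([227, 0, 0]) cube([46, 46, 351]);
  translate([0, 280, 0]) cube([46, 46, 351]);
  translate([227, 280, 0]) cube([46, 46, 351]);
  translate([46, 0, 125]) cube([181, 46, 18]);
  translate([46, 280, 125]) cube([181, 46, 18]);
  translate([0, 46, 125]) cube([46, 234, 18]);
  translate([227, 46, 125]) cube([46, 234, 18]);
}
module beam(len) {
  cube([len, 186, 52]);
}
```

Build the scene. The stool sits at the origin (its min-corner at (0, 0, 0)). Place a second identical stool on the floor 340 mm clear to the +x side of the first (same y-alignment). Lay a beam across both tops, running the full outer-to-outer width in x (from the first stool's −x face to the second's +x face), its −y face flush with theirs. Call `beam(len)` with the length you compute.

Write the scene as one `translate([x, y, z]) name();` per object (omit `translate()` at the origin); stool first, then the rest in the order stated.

stool();
translate([613, 0, 0]) stool();
translate([0, 0, 380]) beam(886);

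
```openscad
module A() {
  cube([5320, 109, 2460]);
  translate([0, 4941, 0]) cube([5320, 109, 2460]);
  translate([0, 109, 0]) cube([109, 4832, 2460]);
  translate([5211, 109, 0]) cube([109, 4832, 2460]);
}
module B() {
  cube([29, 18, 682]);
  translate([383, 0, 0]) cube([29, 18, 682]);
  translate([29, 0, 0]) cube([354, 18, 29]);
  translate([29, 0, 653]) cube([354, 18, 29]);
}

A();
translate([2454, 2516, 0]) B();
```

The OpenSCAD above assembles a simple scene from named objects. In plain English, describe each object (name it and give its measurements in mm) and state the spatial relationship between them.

A is the wall frame of a small rectangular building: four walls, each 2460 mm tall and 109 mm thick, enclosing a footprint 5320 mm (x) by 5050 mm (y) outside-to-outside, with no floor or roof. The front and back walls (the −y and +y sides) span the full width; the two side walls fit between them.

B is a rectangular picture frame lying in the x–z plane (depth along y). The opening is 354 mm wide (x) by 624 mm tall (z), surrounded by a border 29 mm wide on all four sides. The frame is 18 mm deep and is made of two full-height vertical stiles with two horizontal rails fitted between them.

The picture frame sits inside the house frame, centred.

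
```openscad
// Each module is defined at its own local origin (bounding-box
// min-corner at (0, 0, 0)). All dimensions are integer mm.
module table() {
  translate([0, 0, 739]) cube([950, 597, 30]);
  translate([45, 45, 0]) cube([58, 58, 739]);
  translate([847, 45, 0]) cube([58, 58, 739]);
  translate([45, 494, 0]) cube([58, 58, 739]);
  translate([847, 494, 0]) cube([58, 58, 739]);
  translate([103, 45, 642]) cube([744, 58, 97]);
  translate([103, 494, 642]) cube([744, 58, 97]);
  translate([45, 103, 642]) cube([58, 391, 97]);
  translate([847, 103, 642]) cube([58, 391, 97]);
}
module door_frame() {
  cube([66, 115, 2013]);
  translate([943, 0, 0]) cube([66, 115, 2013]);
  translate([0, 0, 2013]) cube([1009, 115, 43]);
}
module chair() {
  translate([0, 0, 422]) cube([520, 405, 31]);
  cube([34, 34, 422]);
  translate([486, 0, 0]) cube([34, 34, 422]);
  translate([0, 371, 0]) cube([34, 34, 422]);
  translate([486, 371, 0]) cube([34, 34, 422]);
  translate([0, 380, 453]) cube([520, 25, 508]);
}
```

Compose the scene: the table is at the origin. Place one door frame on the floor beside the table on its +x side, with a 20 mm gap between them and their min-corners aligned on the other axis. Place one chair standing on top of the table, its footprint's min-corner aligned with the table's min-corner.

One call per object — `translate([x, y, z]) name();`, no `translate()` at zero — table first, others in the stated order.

table();
translate([970, 0, 0]) door_frame();
translate([0, 0, 769]) chair();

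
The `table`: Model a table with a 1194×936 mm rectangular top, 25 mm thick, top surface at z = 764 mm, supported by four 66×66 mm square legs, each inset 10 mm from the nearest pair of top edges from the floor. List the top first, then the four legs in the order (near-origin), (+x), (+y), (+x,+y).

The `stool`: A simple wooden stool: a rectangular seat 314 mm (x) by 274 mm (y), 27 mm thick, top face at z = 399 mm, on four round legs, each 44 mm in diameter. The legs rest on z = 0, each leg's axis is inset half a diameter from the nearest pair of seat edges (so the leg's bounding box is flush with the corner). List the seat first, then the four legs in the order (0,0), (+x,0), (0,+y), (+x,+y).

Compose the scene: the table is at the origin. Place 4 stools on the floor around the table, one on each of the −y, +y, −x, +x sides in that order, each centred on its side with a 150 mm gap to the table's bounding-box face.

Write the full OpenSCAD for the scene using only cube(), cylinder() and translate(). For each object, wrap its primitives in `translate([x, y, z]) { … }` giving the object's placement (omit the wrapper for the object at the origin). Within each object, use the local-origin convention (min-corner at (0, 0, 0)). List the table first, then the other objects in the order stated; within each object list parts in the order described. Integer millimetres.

translate([0, 0, 739]) cube([1194, 936, 25]);
translate([10, 10, 0]) cube([66, 66, 739]);
translate([1118, 10, 0]) cube([66, 66, 739]);
translate([10, 860, 0]) cube([66, 66, 739]);
translate([1118, 860, 0]) cube([66, 66, 739]);
translate([440, -424, 0]) {
  translate([0, 0, 372]) cube([314, 274, 27]);
  translate([22, 22, 0]) cylinder(h = 372, r = 22);
  translate([292, 22, 0]) cylinder(h = 372, r = 22);
  translate([22, 252, 0]) cylinder(h = 372, r = 22);
  translate([292, 252, 0]) cylinder(h = 372, r = 22);
}
translate([440, 1086, 0]) {
  translate([0, 0, 372]) cube([314, 274, 27]);
  translate([22, 22, 0]) cylinder(h = 372, r = 22);
  translate([292, 22, 0]) cylinder(h = 372, r = 22);
  translate([22, 252, 0]) cylinder(h = 372, r = 22);
  translate([292, 252, 0]) cylinder(h = 372, r = 22);
}
translate([-464, 331, 0]) {
  translate([0, 0, 372]) cube([314, 274, 27]);
  translate([22, 22, 0]) cylinder(h = 372, r = 22);
  translate([292, 22, 0]) cylinder(h = 372, r = 22);
  translate([22, 252, 0]) cylinder(h = 372, r = 22);
  translate([292, 252, 0]) cylinder(h = 372, r = 22);
}
translate([1344, 331, 0]) {
  translate([0, 0, 372]) cube([314, 274, 27]);
  translate([22, 22, 0]) cylinder(h = 372, r = 22);
  translate([292, 22, 0]) cylinder(h = 372, r = 22);
  translate([22, 252, 0]) cylinder(h = 372, r = 22);
  translate([292, 252, 0]) cylinder(h = 372, r = 22);
}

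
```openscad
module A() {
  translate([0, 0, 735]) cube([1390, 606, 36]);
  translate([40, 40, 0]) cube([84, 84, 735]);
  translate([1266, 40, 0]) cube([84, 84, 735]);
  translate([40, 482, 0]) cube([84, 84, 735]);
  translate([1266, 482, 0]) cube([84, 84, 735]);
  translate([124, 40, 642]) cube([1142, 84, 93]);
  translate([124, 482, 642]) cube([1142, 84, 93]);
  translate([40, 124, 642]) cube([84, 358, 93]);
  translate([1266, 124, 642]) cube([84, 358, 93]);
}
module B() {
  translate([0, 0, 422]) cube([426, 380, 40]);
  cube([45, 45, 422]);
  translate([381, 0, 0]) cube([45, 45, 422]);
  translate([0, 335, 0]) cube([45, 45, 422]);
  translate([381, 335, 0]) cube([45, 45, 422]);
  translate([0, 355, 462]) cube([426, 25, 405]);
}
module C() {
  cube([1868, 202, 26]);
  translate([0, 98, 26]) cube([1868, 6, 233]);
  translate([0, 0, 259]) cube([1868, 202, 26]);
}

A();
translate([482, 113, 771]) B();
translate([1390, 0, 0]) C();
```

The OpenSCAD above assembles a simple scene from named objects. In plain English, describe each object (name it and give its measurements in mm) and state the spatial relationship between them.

A is a table: top 1390 mm (x) × 606 mm (y), 36 mm thick, upper face at z = 771 mm, on four 84×84 mm square legs, each inset 40 mm from the nearest pair of top edges, running from z = 0 to the bottom of the top. Four apron rails, 84 mm thick and 93 mm tall, run between adjacent legs with their top edges flush with the underside of the top and their outer faces flush with the legs' outer faces.

B is a chair: 426×380 mm seat, 40 mm thick, top at z = 462 mm, on four 45 mm square corner legs flush with the seat edges. A 25 mm thick backrest slab spans the full seat width, extending 405 mm above the seat top, its back face flush with the seat's +y edge.

C is an I-beam lying along x, 1868 mm long. Overall section height 285 mm. Two flanges 202 mm wide (y) and 26 mm thick, one on the floor and one at the top; a web 6 mm thick runs between them, centred on the flange width.

The chair is on top of the table, centred. The I-beam is against the table's +x side, with their −y faces flush.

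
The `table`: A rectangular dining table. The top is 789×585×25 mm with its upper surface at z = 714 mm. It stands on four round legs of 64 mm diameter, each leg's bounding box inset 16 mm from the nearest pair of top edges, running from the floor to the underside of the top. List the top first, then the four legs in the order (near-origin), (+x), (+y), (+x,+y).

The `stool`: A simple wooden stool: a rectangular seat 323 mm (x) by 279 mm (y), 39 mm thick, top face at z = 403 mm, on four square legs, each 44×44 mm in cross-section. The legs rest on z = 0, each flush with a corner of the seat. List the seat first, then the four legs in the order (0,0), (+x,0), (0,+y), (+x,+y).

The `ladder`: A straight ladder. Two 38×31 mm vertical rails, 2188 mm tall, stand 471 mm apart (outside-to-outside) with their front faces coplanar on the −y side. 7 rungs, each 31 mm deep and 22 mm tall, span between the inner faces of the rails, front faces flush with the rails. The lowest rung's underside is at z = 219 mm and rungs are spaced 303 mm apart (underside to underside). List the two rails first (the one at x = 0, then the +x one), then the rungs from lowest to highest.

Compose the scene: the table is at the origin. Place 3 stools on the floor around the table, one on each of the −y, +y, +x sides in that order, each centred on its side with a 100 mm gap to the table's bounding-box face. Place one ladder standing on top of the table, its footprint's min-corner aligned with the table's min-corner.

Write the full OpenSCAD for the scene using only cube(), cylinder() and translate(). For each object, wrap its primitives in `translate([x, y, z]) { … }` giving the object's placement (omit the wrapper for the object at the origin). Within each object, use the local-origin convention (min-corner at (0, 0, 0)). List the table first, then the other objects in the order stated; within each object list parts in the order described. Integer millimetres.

translate([0, 0, 689]) cube([789, 585, 25]);
translate([48, 48, 0]) cylinder(h = 689, r = 32);
translate([741, 48, 0]) cylinder(h = 689, r = 32);
translate([48, 537, 0]) cylinder(h = 689, r = 32);
translate([741, 537, 0]) cylinder(h = 689, r = 32);
translate([233, -379, 0]) {
  translate([0, 0, 364]) cube([323, 279, 39]);
  cube([44, 44, 364]);
  translate([279, 0, 0]) cube([44, 44, 364]);
  translate([0, 235, 0]) cube([44, 44, 364]);
  translate([279, 235, 0]) cube([44, 44, 364]);
}
translate([233, 685, 0]) {
  translate([0, 0, 364]) cube([323, 279, 39]);
  cube([44, 44, 364]);
  translate([279, 0, 0]) cube([44, 44, 364]);
  translate([0, 235, 0]) cube([44, 44, 364]);
  translate([279, 235, 0]) cube([44, 44, 364]);
}
translate([889, 153, 0]) {
  translate([0, 0, 364]) cube([323, 279, 39]);
  cube([44, 44, 364]);
  translate([279, 0, 0]) cube([44, 44, 364]);
  translate([0, 235, 0]) cube([44, 44, 364]);
  translate([279, 235, 0]) cube([44, 44, 364]);
}
translate([0, 0, 714]) {
  cube([38, 31, 2188]);
  translate([433, 0, 0]) cube([38, 31, 2188]);
  translate([38, 0, 219]) cube([395, 31, 22]);
  translate([38, 0, 522]) cube([395, 31, 22]);
  translate([38, 0, 825]) cube([395, 31, 22]);
  translate([38, 0, 1128]) cube([395, 31, 22]);
  translate([38, 0, 1431]) cube([395, 31, 22]);
  translate([38, 0, 1734]) cube([395, 31, 22]);
  translate([38, 0, 2037]) cube([395, 31, 22]);
}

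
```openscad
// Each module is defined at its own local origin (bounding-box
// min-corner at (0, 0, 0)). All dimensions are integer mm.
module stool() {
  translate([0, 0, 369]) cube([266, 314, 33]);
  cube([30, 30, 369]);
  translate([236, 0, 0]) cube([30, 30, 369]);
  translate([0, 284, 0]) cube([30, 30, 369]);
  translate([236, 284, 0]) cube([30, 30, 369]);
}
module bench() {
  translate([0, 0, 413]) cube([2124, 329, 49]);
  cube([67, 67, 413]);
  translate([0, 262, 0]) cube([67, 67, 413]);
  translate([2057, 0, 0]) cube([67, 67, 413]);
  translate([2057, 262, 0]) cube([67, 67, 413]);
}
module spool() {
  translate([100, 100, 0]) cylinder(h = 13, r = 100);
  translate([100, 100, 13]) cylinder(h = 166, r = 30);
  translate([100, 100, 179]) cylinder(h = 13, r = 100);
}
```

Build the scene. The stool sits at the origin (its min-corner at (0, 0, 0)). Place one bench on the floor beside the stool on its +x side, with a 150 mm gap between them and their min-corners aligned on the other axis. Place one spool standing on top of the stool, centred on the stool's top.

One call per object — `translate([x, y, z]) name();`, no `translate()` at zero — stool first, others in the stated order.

stool();
translate([416, 0, 0]) bench();
translate([33, 57, 402]) spool();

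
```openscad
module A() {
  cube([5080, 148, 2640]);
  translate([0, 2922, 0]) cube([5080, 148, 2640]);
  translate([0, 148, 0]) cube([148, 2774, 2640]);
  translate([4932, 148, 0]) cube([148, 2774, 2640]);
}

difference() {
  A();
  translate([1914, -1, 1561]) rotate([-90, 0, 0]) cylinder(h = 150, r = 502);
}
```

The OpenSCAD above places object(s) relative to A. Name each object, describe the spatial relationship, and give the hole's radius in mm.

The subtracted cylinder has r = 502 mm.

A is a house frame. The house frame has a circular hole through its front wall. The hole's radius is 502 mm.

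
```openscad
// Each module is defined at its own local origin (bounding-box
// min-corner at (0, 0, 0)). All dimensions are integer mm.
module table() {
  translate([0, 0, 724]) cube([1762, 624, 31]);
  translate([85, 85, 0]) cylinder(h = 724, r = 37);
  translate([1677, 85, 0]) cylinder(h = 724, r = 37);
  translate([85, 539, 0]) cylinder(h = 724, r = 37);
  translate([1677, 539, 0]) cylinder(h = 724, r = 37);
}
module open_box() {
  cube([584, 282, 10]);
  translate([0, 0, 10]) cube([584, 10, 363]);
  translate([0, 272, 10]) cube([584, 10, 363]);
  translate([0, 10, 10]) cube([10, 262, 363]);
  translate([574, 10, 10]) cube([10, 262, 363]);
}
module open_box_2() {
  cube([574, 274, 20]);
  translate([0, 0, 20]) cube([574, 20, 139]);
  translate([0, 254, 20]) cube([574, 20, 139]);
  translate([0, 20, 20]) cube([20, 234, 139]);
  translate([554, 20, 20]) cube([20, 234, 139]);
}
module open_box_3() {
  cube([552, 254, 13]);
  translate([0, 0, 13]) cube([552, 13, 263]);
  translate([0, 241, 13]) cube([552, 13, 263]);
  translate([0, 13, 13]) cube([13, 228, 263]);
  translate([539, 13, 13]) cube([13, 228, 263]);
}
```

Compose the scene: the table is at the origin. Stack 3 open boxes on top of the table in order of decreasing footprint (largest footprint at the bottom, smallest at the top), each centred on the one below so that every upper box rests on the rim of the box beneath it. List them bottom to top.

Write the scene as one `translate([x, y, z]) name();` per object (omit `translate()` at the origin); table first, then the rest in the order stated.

table();
translate([589, 171, 755]) open_box();
translate([594, 175, 1128]) open_box_2();
translate([605, 185, 1287]) open_box_3();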